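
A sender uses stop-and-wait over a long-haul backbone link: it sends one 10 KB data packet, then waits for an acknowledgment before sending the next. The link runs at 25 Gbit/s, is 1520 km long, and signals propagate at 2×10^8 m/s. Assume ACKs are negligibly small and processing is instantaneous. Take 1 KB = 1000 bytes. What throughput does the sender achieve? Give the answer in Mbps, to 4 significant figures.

5.262 Mbps

t_tx = L/R = 80000/25000000000 = 3.2e-06 s.
t_prop = 1520000/200000000 = 0.0076 s; RTT = 0.0152 s.
Cycle = t_tx + RTT = 0.0152032 s.
Throughput = L / cycle = 80000 / 0.0152032 = 5.262 Mbps.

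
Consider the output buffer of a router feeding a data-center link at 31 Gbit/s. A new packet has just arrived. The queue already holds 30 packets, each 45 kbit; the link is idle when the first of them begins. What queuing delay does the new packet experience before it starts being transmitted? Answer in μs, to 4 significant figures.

Each queued packet: L/R = 45000/31000000000 = 1.45161 μs.
30 queued → 43.5484 μs.
Queuing delay = 43.55 μs.

43.55 μs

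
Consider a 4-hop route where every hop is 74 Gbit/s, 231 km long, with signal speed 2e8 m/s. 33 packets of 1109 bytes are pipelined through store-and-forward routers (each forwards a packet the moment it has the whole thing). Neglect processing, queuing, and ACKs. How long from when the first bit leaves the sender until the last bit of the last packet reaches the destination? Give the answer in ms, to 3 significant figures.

4.62 ms

Per-hop transmission t_tx = L/R = 8872/74000000000 = 0.000119892 ms.
Per-hop propagation t_prop = 231000/200000000 = 1.155 ms.
Pipeline fill: first packet needs 4·t_tx to clear all hops; remaining 32 packets each add one t_tx.
Total = (4+33-1)·t_tx + 4·t_prop = 36·0.000119892 + 4·1.155 = 4.62 ms.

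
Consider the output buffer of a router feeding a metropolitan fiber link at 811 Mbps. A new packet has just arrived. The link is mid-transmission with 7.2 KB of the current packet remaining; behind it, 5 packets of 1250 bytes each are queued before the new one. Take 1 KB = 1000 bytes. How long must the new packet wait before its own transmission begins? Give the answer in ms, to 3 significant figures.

Each queued packet: L/R = 10000/811000000 = 0.0123305 ms.
5 queued → 0.0616523 ms.
Plus remaining 57600 bits of current packet: 0.0710234 ms.
Queuing delay = 0.133 ms.

0.133 ms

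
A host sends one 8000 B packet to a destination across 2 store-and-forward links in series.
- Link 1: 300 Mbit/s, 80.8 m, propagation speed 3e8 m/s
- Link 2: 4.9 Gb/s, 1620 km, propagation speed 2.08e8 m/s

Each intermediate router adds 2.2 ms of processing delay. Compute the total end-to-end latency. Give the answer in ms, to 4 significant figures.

L = 8000 × 8 = 64000 bits.
Transmission delays (L/R per hop): 0.213333, 0.0130612 ms; sum = 0.226395 ms.
Propagation delays (d/s per hop): 0.000269333, 7.78846 ms; sum = 7.78873 ms.
Processing at 1 router(s): 1 × 2.2 ms = 2.2 ms.
End-to-end = 10.22 ms.

10.22 ms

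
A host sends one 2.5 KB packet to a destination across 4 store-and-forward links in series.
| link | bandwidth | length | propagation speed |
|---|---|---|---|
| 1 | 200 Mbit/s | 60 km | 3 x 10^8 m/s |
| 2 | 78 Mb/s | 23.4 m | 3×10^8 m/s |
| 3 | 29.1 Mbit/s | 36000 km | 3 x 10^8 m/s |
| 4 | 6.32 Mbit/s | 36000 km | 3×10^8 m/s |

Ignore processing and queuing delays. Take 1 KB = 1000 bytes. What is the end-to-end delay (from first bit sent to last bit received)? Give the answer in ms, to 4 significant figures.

244.4 ms

L = 20000 bits.
Transmission delays (L/R per hop): 0.1, 0.25641, 0.687285, 3.16456 ms; sum = 4.20825 ms.
Propagation delays (d/s per hop): 0.2, 7.8e-05, 120, 120 ms; sum = 240.2 ms.
End-to-end = 244.4 ms.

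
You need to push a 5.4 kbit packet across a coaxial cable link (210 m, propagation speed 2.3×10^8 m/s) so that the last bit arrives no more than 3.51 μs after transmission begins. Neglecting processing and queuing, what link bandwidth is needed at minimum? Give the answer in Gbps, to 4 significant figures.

Propagation delay = 210 / 2.3e+08 = 0.913043 μs.
Transmission budget = 3.51 − 0.913043 = 2.59696 μs.
R ≥ L / t_tx = 5400 bits / 2.59696e-06 s = 2.079 Gbps.

2.079 Gbps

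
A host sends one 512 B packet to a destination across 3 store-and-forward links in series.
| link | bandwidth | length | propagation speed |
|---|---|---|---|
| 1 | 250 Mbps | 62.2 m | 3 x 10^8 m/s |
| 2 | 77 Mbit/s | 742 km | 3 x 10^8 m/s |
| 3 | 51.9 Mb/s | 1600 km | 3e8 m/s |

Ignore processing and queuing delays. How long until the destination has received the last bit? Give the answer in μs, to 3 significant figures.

L = 512 × 8 = 4096 bits.
Transmission delays (L/R per hop): 16.384, 53.1948, 78.921 μs; sum = 148.5 μs.
Propagation delays (d/s per hop): 0.207333, 2473.33, 5333.33 μs; sum = 7806.87 μs.
End-to-end = 7960 μs.

7960 μs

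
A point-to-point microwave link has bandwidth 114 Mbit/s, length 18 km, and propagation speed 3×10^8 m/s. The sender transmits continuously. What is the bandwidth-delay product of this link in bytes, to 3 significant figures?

Propagation delay = 18000 / 300000000 = 6e-05 s.
BDP = R × t_prop = 114000000 × 6e-05 = 6840 bits.
In bytes: 6840/8 = 855 bytes.

855 bytes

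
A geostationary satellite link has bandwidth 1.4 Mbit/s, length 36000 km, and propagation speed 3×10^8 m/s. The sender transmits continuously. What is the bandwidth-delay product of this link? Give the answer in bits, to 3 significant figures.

168000 bits

Propagation delay = 36000000 / 300000000 = 0.12 s.
BDP = R × t_prop = 1400000 × 0.12 = 168000 bits.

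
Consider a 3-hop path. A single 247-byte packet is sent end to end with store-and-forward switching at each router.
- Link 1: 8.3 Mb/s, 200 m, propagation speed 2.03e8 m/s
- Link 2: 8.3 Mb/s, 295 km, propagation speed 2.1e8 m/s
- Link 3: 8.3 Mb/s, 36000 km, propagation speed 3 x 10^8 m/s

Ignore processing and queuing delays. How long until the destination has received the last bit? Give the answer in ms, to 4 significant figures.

L = 247 × 8 = 1976 bits.
Transmission delay per hop = L/R = 1976/8.3e+06 = 0.238072 ms; 3 hops → 0.714217 ms.
Propagation delays (d/s per hop): 0.000985222, 1.40476, 120 ms; sum = 121.406 ms.
End-to-end = 122.1 ms.

122.1 ms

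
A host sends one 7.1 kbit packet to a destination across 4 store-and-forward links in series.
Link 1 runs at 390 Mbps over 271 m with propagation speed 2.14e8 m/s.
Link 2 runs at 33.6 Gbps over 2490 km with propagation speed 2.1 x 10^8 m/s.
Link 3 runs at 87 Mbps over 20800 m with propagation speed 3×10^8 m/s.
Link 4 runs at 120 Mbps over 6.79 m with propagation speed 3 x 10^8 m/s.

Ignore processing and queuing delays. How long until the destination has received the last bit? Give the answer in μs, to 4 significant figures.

L = 7100 bits.
Transmission delays (L/R per hop): 18.2051, 0.21131, 81.6092, 59.1667 μs; sum = 159.192 μs.
Propagation delays (d/s per hop): 1.26636, 11857.1, 69.3333, 0.0226333 μs; sum = 11927.8 μs.
End-to-end = 12090 μs.

12090 μs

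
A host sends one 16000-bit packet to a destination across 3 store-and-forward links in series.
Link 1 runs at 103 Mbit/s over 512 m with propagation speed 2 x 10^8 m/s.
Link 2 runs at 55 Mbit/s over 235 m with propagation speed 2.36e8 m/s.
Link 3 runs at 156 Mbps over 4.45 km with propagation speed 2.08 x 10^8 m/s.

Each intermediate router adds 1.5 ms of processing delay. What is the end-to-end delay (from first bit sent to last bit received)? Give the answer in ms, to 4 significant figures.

Transmission delays (L/R per hop): 0.15534, 0.290909, 0.102564 ms; sum = 0.548813 ms.
Propagation delays (d/s per hop): 0.00256, 0.000995763, 0.0213942 ms; sum = 0.02495 ms.
Processing at 2 router(s): 2 × 1.5 ms = 3 ms.
End-to-end = 3.574 ms.

3.574 ms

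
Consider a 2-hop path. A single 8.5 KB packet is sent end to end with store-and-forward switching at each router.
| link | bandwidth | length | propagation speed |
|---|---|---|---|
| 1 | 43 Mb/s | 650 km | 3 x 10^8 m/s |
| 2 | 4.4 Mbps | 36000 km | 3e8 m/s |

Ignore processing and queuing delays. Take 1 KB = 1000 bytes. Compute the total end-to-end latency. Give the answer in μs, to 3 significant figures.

L = 68000 bits.
Transmission delays (L/R per hop): 1581.4, 15454.5 μs; sum = 17035.9 μs.
Propagation delays (d/s per hop): 2166.67, 120000 μs; sum = 122167 μs.
End-to-end = 139000 μs.

139000 μs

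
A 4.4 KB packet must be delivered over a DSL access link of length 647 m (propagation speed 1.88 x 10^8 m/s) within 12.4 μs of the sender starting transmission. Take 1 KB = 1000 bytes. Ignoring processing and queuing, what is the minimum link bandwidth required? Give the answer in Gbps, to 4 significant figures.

3.929 Gbps

L = 35200 bits.
Propagation delay = 647 / 188000000 = 3.44149 μs.
Transmission budget = 12.4 − 3.44149 = 8.95851 μs.
R ≥ L / t_tx = 35200 bits / 8.95851e-06 s = 3.929 Gbps.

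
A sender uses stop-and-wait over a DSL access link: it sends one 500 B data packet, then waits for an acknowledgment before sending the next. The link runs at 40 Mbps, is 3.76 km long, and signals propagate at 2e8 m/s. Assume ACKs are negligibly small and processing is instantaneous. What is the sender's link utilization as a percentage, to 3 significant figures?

t_tx = L/R = 4000/40000000 = 0.0001 s.
t_prop = 3760/200000000 = 1.88e-05 s; RTT = 3.76e-05 s.
Cycle = t_tx + RTT = 0.0001376 s.
Utilization = t_tx / cycle = 0.0001/0.0001376 = 72.7 %.

72.7 %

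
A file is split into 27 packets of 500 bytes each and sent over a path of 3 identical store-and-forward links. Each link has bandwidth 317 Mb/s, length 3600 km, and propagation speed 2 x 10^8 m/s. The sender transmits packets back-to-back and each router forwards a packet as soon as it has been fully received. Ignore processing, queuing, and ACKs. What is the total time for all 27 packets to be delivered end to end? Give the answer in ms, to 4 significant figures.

54.37 ms

Per-hop transmission t_tx = L/R = 4000/317000000 = 0.0126183 ms.
Per-hop propagation t_prop = 3600000/200000000 = 18 ms.
Pipeline fill: first packet needs 3·t_tx to clear all hops; remaining 26 packets each add one t_tx.
Total = (3+27-1)·t_tx + 3·t_prop = 29·0.0126183 + 3·18 = 54.37 ms.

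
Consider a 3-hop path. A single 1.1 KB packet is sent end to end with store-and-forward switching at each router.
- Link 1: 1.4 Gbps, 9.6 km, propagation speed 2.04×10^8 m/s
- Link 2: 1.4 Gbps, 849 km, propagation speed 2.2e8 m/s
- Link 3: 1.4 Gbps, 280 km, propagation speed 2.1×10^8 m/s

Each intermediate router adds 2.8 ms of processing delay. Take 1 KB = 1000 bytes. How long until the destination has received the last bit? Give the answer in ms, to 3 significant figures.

10.9 ms

L = 8800 bits.
Transmission delay per hop = L/R = 8800/1400000000 = 0.00628571 ms; 3 hops → 0.0188571 ms.
Propagation delays (d/s per hop): 0.0470588, 3.85909, 1.33333 ms; sum = 5.23948 ms.
Processing at 2 router(s): 2 × 2.8 ms = 5.6 ms.
End-to-end = 10.9 ms.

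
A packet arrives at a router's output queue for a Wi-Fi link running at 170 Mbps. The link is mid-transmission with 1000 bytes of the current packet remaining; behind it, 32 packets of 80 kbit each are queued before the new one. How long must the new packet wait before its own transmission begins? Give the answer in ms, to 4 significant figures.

15.11 ms

Each queued packet: L/R = 80000/170000000 = 0.470588 ms.
32 queued → 15.0588 ms.
Plus remaining 8000 bits of current packet: 0.0470588 ms.
Queuing delay = 15.11 ms.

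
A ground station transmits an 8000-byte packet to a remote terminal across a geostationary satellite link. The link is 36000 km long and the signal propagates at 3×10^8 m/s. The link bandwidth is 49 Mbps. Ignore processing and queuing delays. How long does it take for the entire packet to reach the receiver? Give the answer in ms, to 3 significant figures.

121 ms

L = 8000 × 8 = 64000 bits.
Transmission delay = L/R = 64000 / 49000000 = 1.30612 ms.
Propagation delay = d/s = 36000000 m / 300000000 m/s = 120 ms.
Total = 121 ms.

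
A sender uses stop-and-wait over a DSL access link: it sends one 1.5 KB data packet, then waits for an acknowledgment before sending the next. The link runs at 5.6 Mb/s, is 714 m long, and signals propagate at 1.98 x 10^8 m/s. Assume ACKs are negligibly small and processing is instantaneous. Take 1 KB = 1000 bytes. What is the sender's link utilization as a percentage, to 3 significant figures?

t_tx = L/R = 12000/5600000 = 0.00214286 s.
t_prop = 714/198000000 = 3.60606e-06 s; RTT = 7.21212e-06 s.
Cycle = t_tx + RTT = 0.00215007 s.
Utilization = t_tx / cycle = 0.00214286/0.00215007 = 99.7 %.

99.7 %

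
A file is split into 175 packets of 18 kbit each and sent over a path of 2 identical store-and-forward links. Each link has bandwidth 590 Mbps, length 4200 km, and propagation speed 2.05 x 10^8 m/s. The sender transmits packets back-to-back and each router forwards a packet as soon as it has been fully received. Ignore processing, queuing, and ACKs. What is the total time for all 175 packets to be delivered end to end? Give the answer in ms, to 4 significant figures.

Per-hop transmission t_tx = L/R = 18000/590000000 = 0.0305085 ms.
Per-hop propagation t_prop = 4200000/2.05e+08 = 20.4878 ms.
Pipeline fill: first packet needs 2·t_tx to clear all hops; remaining 174 packets each add one t_tx.
Total = (2+175-1)·t_tx + 2·t_prop = 176·0.0305085 + 2·20.4878 = 46.35 ms.

46.35 ms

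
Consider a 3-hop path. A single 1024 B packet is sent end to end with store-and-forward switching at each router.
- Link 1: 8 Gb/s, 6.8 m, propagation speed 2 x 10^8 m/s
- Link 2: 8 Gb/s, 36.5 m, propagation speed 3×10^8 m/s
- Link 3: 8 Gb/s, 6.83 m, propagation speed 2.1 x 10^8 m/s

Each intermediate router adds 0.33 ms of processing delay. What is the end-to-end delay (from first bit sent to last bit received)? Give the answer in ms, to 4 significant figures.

L = 1024 × 8 = 8192 bits.
Transmission delay per hop = L/R = 8192/8000000000 = 0.001024 ms; 3 hops → 0.003072 ms.
Propagation delays (d/s per hop): 3.4e-05, 0.000121667, 3.25238e-05 ms; sum = 0.00018819 ms.
Processing at 2 router(s): 2 × 0.33 ms = 0.66 ms.
End-to-end = 0.6633 ms.

0.6633 ms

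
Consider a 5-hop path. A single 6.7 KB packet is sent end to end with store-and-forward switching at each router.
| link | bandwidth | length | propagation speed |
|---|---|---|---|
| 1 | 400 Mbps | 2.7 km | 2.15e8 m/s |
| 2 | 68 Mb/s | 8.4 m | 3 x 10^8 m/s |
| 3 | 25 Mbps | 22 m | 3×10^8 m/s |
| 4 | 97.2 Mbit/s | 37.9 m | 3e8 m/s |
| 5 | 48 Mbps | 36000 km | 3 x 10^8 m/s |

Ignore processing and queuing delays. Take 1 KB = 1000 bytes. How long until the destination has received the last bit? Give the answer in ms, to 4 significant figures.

L = 53600 bits.
Transmission delays (L/R per hop): 0.134, 0.788235, 2.144, 0.55144, 1.11667 ms; sum = 4.73434 ms.
Propagation delays (d/s per hop): 0.0125581, 2.8e-05, 7.33333e-05, 0.000126333, 120 ms; sum = 120.013 ms.
End-to-end = 124.7 ms.

124.7 ms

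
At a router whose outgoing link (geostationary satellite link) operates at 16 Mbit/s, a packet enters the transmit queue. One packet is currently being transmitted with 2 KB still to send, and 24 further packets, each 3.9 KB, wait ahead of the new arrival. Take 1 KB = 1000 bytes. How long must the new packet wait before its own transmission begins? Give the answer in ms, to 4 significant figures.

Each queued packet: L/R = 31200/16000000 = 1.95 ms.
24 queued → 46.8 ms.
Plus remaining 16000 bits of current packet: 1 ms.
Queuing delay = 47.80 ms.

47.80 ms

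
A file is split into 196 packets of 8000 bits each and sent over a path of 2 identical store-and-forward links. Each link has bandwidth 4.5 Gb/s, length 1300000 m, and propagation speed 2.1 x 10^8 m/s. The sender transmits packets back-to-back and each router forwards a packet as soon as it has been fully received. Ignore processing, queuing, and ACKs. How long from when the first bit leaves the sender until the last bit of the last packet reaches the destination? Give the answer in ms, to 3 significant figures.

Per-hop transmission t_tx = L/R = 8000/4500000000 = 0.00177778 ms.
Per-hop propagation t_prop = 1300000/210000000 = 6.19048 ms.
Pipeline fill: first packet needs 2·t_tx to clear all hops; remaining 195 packets each add one t_tx.
Total = (2+196-1)·t_tx + 2·t_prop = 197·0.00177778 + 2·6.19048 = 12.7 ms.

12.7 ms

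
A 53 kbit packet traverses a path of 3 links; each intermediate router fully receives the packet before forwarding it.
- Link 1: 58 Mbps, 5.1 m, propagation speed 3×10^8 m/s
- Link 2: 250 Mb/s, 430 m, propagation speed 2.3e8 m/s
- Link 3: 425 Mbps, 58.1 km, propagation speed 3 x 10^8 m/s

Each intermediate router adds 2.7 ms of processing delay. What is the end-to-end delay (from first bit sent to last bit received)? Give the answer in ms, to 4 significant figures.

L = 53000 bits.
Transmission delays (L/R per hop): 0.913793, 0.212, 0.124706 ms; sum = 1.2505 ms.
Propagation delays (d/s per hop): 1.7e-05, 0.00186957, 0.193667 ms; sum = 0.195553 ms.
Processing at 2 router(s): 2 × 2.7 ms = 5.4 ms.
End-to-end = 6.846 ms.

6.846 ms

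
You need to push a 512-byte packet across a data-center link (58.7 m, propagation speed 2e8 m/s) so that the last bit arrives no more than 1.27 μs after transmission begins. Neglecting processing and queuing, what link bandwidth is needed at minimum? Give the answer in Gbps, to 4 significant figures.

L = 4096 bits.
Propagation delay = 58.7 / 200000000 = 0.2935 μs.
Transmission budget = 1.27 − 0.2935 = 0.9765 μs.
R ≥ L / t_tx = 4096 bits / 9.765e-07 s = 4.195 Gbps.

4.195 Gbps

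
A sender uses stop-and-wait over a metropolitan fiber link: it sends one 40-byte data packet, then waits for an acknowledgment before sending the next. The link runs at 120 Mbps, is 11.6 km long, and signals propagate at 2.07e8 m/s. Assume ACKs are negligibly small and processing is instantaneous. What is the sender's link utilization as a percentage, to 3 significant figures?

t_tx = L/R = 320/120000000 = 2.66667e-06 s.
t_prop = 11600/2.07e+08 = 5.60386e-05 s; RTT = 0.000112077 s.
Cycle = t_tx + RTT = 0.000114744 s.
Utilization = t_tx / cycle = 2.66667e-06/0.000114744 = 2.32 %.

2.32 %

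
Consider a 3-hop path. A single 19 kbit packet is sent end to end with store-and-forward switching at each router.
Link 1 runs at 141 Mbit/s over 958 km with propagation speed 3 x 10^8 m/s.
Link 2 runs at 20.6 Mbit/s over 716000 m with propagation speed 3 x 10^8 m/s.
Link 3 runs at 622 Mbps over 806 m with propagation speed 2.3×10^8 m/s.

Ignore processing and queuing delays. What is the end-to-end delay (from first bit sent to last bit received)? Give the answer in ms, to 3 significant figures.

6.67 ms

L = 19000 bits.
Transmission delays (L/R per hop): 0.134752, 0.92233, 0.0305466 ms; sum = 1.08763 ms.
Propagation delays (d/s per hop): 3.19333, 2.38667, 0.00350435 ms; sum = 5.5835 ms.
End-to-end = 6.67 ms.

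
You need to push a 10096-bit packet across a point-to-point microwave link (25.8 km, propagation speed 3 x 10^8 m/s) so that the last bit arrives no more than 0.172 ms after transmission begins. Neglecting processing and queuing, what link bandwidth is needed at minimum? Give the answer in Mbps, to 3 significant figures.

117 Mbps

Propagation delay = 25800 / 300000000 = 0.086 ms.
Transmission budget = 0.172 − 0.086 = 0.086 ms.
R ≥ L / t_tx = 10096 bits / 8.6e-05 s = 117 Mbps.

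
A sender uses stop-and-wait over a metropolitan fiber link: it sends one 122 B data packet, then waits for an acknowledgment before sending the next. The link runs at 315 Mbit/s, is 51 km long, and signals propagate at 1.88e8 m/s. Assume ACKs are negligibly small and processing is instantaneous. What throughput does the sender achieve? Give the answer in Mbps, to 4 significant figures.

1.789 Mbps

t_tx = L/R = 976/315000000 = 3.09841e-06 s.
t_prop = 51000/188000000 = 0.000271277 s; RTT = 0.000542553 s.
Cycle = t_tx + RTT = 0.000545652 s.
Throughput = L / cycle = 976 / 0.000545652 = 1.789 Mbps.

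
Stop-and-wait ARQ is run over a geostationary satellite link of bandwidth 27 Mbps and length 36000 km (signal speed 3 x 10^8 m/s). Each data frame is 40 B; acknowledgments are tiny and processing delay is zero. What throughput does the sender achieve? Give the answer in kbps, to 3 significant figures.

t_tx = L/R = 320/27000000 = 1.18519e-05 s.
t_prop = 36000000/300000000 = 0.12 s; RTT = 0.24 s.
Cycle = t_tx + RTT = 0.240012 s.
Throughput = L / cycle = 320 / 0.240012 = 1.33 kbps.

1.33 kbps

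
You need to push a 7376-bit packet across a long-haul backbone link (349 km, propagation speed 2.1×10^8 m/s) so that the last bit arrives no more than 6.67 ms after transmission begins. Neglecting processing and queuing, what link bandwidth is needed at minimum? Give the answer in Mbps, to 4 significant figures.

Propagation delay = 349000 / 210000000 = 1.6619 ms.
Transmission budget = 6.67 − 1.6619 = 5.0081 ms.
R ≥ L / t_tx = 7376 bits / 0.0050081 s = 1.473 Mbps.

1.473 Mbps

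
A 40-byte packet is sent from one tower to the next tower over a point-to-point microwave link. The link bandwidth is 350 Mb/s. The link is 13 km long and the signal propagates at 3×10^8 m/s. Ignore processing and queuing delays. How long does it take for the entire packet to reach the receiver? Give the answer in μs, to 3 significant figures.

L = 40 × 8 = 320 bits.
Transmission delay = L/R = 320 / 350000000 = 0.914286 μs.
Propagation delay = d/s = 13000 m / 300000000 m/s = 43.3333 μs.
Total = 44.2 μs.

44.2 μs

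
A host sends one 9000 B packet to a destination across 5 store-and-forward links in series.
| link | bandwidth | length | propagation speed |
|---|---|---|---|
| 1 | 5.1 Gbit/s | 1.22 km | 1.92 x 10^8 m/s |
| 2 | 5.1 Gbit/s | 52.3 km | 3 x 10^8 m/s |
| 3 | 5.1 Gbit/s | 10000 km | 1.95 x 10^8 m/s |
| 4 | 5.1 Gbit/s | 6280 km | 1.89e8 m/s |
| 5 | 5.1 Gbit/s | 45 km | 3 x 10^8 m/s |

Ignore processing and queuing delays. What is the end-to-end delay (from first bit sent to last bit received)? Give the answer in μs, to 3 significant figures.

84900 μs

L = 9000 × 8 = 72000 bits.
Transmission delay per hop = L/R = 72000/5100000000 = 14.1176 μs; 5 hops → 70.5882 μs.
Propagation delays (d/s per hop): 6.35417, 174.333, 51282.1, 33227.5, 150 μs; sum = 84840.3 μs.
End-to-end = 84900 μs.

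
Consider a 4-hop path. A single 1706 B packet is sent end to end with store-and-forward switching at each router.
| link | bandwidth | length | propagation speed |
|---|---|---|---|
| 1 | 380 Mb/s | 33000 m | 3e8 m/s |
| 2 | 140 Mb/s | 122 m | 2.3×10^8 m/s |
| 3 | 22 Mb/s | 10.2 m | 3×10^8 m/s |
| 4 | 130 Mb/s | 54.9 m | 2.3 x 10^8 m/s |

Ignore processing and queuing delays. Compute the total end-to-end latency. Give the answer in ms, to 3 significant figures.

L = 1706 × 8 = 13648 bits.
Transmission delays (L/R per hop): 0.0359158, 0.0974857, 0.620364, 0.104985 ms; sum = 0.85875 ms.
Propagation delays (d/s per hop): 0.11, 0.000530435, 3.4e-05, 0.000238696 ms; sum = 0.110803 ms.
End-to-end = 0.970 ms.

0.970 ms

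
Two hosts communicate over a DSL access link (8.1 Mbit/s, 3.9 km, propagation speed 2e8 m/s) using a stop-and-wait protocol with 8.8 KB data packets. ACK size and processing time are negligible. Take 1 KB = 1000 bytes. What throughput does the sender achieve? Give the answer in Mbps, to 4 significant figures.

t_tx = L/R = 70400/8100000 = 0.00869136 s.
t_prop = 3900/200000000 = 1.95e-05 s; RTT = 3.9e-05 s.
Cycle = t_tx + RTT = 0.00873036 s.
Throughput = L / cycle = 70400 / 0.00873036 = 8.064 Mbps.

8.064 Mbps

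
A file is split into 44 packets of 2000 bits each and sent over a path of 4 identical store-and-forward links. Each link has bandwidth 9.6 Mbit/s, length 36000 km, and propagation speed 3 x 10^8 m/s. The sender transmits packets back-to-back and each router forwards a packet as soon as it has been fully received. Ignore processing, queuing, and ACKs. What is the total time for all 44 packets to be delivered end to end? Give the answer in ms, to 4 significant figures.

489.8 ms

Per-hop transmission t_tx = L/R = 2000/9600000 = 0.208333 ms.
Per-hop propagation t_prop = 36000000/300000000 = 120 ms.
Pipeline fill: first packet needs 4·t_tx to clear all hops; remaining 43 packets each add one t_tx.
Total = (4+44-1)·t_tx + 4·t_prop = 47·0.208333 + 4·120 = 489.8 ms.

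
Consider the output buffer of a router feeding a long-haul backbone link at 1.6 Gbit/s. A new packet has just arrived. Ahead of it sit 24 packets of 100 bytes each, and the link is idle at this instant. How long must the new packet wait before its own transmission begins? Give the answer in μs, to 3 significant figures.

Each queued packet: L/R = 800/1600000000 = 0.5 μs.
24 queued → 12 μs.
Queuing delay = 12.0 μs.

12.0 μs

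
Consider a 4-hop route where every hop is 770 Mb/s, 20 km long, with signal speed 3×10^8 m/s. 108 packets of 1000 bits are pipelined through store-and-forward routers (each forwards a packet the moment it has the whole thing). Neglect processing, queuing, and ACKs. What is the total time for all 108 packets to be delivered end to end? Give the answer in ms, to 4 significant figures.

Per-hop transmission t_tx = L/R = 1000/770000000 = 0.0012987 ms.
Per-hop propagation t_prop = 20000/300000000 = 0.0666667 ms.
Pipeline fill: first packet needs 4·t_tx to clear all hops; remaining 107 packets each add one t_tx.
Total = (4+108-1)·t_tx + 4·t_prop = 111·0.0012987 + 4·0.0666667 = 0.4108 ms.

0.4108 ms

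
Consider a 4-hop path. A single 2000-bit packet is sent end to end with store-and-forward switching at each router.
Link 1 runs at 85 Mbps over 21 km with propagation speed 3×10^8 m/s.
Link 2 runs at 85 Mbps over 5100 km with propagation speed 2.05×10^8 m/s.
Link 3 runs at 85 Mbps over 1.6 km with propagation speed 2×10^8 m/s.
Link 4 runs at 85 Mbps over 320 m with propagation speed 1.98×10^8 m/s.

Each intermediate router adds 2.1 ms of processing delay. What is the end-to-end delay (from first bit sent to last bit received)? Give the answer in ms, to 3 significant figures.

Transmission delay per hop = L/R = 2000/85000000 = 0.0235294 ms; 4 hops → 0.0941176 ms.
Propagation delays (d/s per hop): 0.07, 24.878, 0.008, 0.00161616 ms; sum = 24.9577 ms.
Processing at 3 router(s): 3 × 2.1 ms = 6.3 ms.
End-to-end = 31.4 ms.

31.4 ms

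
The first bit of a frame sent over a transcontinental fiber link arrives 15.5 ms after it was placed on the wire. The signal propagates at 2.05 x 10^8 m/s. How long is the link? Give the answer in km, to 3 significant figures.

3180 km

d = s × t_prop = 2.05e+08 × 0.0155 = 3180 km.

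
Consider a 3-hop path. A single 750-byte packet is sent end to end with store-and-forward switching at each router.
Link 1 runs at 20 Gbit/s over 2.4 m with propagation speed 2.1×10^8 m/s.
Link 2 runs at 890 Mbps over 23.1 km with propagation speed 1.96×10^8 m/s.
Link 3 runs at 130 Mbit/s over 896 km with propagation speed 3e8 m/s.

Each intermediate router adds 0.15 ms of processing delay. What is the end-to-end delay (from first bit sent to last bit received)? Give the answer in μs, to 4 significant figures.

L = 750 × 8 = 6000 bits.
Transmission delays (L/R per hop): 0.3, 6.74157, 46.1538 μs; sum = 53.1954 μs.
Propagation delays (d/s per hop): 0.0114286, 117.857, 2986.67 μs; sum = 3104.54 μs.
Processing at 2 router(s): 2 × 0.15 ms = 300 μs.
End-to-end = 3458 μs.

3458 μs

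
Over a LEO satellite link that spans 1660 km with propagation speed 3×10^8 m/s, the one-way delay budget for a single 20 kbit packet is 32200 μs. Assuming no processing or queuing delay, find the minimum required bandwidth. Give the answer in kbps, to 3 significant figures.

750 kbps

Propagation delay = 1660000 / 300000000 = 5533.33 μs.
Transmission budget = 32200 − 5533.33 = 26666.7 μs.
R ≥ L / t_tx = 20000 bits / 0.0266667 s = 750 kbps.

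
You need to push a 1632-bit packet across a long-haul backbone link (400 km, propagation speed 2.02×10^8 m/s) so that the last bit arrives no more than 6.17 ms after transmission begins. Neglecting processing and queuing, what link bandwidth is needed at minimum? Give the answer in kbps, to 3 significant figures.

Propagation delay = 400000 / 202000000 = 1.9802 ms.
Transmission budget = 6.17 − 1.9802 = 4.1898 ms.
R ≥ L / t_tx = 1632 bits / 0.0041898 s = 390 kbps.

390 kbps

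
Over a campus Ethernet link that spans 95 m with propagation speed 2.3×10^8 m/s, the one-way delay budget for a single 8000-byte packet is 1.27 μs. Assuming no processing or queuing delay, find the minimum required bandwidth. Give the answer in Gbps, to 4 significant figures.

74.68 Gbps

L = 64000 bits.
Propagation delay = 95 / 2.3e+08 = 0.413043 μs.
Transmission budget = 1.27 − 0.413043 = 0.856957 μs.
R ≥ L / t_tx = 64000 bits / 8.56957e-07 s = 74.68 Gbps.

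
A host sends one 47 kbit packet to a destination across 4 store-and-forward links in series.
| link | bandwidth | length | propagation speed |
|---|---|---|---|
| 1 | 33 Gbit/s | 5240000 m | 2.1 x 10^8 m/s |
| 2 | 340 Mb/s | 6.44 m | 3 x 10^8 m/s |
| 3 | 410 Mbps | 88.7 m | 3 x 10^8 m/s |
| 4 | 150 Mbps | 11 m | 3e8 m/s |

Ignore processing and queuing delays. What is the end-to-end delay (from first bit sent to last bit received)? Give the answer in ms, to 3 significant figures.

L = 47000 bits.
Transmission delays (L/R per hop): 0.00142424, 0.138235, 0.114634, 0.313333 ms; sum = 0.567627 ms.
Propagation delays (d/s per hop): 24.9524, 2.14667e-05, 0.000295667, 3.66667e-05 ms; sum = 24.9527 ms.
End-to-end = 25.5 ms.

25.5 ms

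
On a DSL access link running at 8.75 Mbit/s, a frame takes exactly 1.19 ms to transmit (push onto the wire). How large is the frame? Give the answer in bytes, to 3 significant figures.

1300 bytes

L = R × t_tx = 8750000 b/s × 0.00119 s = 10412.5 bits.
In bytes: 10412.5 / 8 = 1300 bytes.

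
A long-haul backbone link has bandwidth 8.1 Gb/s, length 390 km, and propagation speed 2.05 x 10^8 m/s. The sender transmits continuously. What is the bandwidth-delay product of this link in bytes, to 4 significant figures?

Propagation delay = 390000 / 2.05e+08 = 0.00190244 s.
BDP = R × t_prop = 8100000000 × 0.00190244 = 15409800 bits.
In bytes: 15409800/8 = 1926000 bytes.

1926000 bytes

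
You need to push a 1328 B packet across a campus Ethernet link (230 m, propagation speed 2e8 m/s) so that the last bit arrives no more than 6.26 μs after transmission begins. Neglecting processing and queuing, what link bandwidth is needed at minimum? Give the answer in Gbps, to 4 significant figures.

2.079 Gbps

L = 10624 bits.
Propagation delay = 230 / 200000000 = 1.15 μs.
Transmission budget = 6.26 − 1.15 = 5.11 μs.
R ≥ L / t_tx = 10624 bits / 5.11e-06 s = 2.079 Gbps.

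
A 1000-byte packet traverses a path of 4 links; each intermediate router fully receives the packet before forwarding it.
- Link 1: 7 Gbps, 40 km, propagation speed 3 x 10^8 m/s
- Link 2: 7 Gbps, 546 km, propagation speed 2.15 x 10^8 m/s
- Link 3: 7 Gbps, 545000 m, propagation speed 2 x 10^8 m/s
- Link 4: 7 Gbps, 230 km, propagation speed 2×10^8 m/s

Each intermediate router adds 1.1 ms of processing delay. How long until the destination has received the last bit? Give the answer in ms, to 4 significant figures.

L = 1000 × 8 = 8000 bits.
Transmission delay per hop = L/R = 8000/7000000000 = 0.00114286 ms; 4 hops → 0.00457143 ms.
Propagation delays (d/s per hop): 0.133333, 2.53953, 2.725, 1.15 ms; sum = 6.54787 ms.
Processing at 3 router(s): 3 × 1.1 ms = 3.3 ms.
End-to-end = 9.852 ms.

9.852 ms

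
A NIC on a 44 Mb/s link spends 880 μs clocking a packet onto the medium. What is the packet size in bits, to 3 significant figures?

L = R × t_tx = 44000000 b/s × 0.00088 s = 38720 bits.

38700 bits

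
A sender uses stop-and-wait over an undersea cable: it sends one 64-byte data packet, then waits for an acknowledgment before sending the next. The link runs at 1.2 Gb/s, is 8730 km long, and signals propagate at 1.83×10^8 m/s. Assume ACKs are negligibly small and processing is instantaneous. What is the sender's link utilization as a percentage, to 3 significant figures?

t_tx = L/R = 512/1200000000 = 4.26667e-07 s.
t_prop = 8730000/183000000 = 0.0477049 s; RTT = 0.0954098 s.
Cycle = t_tx + RTT = 0.0954103 s.
Utilization = t_tx / cycle = 4.26667e-07/0.0954103 = 0.000447 %.

0.000447 %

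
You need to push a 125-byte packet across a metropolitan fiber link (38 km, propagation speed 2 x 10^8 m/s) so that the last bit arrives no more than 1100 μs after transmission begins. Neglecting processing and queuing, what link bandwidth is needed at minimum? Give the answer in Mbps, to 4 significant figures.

1.099 Mbps

L = 1000 bits.
Propagation delay = 38000 / 200000000 = 190 μs.
Transmission budget = 1100 − 190 = 910 μs.
R ≥ L / t_tx = 1000 bits / 0.00091 s = 1.099 Mbps.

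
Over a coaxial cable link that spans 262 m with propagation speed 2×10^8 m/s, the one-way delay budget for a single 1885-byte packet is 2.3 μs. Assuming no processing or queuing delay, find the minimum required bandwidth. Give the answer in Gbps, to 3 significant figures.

15.2 Gbps

L = 15080 bits.
Propagation delay = 262 / 200000000 = 1.31 μs.
Transmission budget = 2.3 − 1.31 = 0.99 μs.
R ≥ L / t_tx = 15080 bits / 9.9e-07 s = 15.2 Gbps.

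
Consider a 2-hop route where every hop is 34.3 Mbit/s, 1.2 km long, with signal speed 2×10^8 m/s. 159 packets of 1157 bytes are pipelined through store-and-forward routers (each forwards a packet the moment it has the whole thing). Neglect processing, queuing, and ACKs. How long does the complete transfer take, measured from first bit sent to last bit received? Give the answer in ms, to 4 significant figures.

43.19 ms

Per-hop transmission t_tx = L/R = 9256/34300000 = 0.269854 ms.
Per-hop propagation t_prop = 1200/200000000 = 0.006 ms.
Pipeline fill: first packet needs 2·t_tx to clear all hops; remaining 158 packets each add one t_tx.
Total = (2+159-1)·t_tx + 2·t_prop = 160·0.269854 + 2·0.006 = 43.19 ms.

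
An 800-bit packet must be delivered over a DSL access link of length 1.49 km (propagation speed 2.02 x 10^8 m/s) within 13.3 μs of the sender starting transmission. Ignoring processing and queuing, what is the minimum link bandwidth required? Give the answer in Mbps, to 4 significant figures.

Propagation delay = 1490 / 202000000 = 7.37624 μs.
Transmission budget = 13.3 − 7.37624 = 5.92376 μs.
R ≥ L / t_tx = 800 bits / 5.92376e-06 s = 135.0 Mbps.

135.0 Mbps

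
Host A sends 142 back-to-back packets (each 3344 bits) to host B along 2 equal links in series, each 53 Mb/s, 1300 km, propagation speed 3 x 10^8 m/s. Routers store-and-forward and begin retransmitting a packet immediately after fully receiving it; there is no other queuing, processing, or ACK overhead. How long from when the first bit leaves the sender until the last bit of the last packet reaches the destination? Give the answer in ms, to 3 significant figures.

Per-hop transmission t_tx = L/R = 3344/53000000 = 0.0630943 ms.
Per-hop propagation t_prop = 1300000/300000000 = 4.33333 ms.
Pipeline fill: first packet needs 2·t_tx to clear all hops; remaining 141 packets each add one t_tx.
Total = (2+142-1)·t_tx + 2·t_prop = 143·0.0630943 + 2·4.33333 = 17.7 ms.

17.7 ms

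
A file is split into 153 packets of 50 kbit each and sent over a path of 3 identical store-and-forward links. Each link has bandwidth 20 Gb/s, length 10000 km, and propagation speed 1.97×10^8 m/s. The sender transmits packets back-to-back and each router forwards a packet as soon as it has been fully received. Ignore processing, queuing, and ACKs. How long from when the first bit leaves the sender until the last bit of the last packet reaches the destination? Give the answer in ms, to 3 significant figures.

153 ms

Per-hop transmission t_tx = L/R = 50000/20000000000 = 0.0025 ms.
Per-hop propagation t_prop = 10000000/197000000 = 50.7614 ms.
Pipeline fill: first packet needs 3·t_tx to clear all hops; remaining 152 packets each add one t_tx.
Total = (3+153-1)·t_tx + 3·t_prop = 155·0.0025 + 3·50.7614 = 153 ms.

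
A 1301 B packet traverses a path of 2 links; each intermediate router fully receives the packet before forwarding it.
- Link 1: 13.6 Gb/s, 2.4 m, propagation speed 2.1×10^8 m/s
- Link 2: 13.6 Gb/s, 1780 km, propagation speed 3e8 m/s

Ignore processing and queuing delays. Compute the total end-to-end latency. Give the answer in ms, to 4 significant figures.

5.935 ms

L = 1301 × 8 = 10408 bits.
Transmission delay per hop = L/R = 10408/13600000000 = 0.000765294 ms; 2 hops → 0.00153059 ms.
Propagation delays (d/s per hop): 1.14286e-05, 5.93333 ms; sum = 5.93334 ms.
End-to-end = 5.935 ms.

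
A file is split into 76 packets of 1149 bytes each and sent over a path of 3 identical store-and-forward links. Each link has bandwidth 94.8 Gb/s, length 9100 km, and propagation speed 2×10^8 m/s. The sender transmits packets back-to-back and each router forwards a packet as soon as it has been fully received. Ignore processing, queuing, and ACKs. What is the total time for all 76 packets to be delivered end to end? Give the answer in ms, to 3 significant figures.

Per-hop transmission t_tx = L/R = 9192/94800000000 = 9.6962e-05 ms.
Per-hop propagation t_prop = 9100000/200000000 = 45.5 ms.
Pipeline fill: first packet needs 3·t_tx to clear all hops; remaining 75 packets each add one t_tx.
Total = (3+76-1)·t_tx + 3·t_prop = 78·9.6962e-05 + 3·45.5 = 137 ms.

137 ms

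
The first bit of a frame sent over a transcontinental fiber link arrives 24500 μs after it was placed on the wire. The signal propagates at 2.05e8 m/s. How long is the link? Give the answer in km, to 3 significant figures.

d = s × t_prop = 2.05e+08 × 0.0245 = 5020 km.

5020 km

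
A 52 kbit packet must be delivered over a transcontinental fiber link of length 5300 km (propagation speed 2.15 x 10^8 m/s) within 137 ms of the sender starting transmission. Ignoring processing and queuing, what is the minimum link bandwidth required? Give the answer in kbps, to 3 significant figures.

463 kbps

Propagation delay = 5300000 / 215000000 = 24.6512 ms.
Transmission budget = 137 − 24.6512 = 112.349 ms.
R ≥ L / t_tx = 52000 bits / 0.112349 s = 463 kbps.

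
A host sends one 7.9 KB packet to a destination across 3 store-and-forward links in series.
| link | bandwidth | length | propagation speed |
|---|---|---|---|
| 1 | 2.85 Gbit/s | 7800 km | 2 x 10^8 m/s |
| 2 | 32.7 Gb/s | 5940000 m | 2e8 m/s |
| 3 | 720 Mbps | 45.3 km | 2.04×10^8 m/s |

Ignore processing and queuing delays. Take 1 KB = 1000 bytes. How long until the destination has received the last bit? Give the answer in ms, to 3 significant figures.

L = 63200 bits.
Transmission delays (L/R per hop): 0.0221754, 0.00193272, 0.0877778 ms; sum = 0.111886 ms.
Propagation delays (d/s per hop): 39, 29.7, 0.222059 ms; sum = 68.9221 ms.
End-to-end = 69.0 ms.

69.0 ms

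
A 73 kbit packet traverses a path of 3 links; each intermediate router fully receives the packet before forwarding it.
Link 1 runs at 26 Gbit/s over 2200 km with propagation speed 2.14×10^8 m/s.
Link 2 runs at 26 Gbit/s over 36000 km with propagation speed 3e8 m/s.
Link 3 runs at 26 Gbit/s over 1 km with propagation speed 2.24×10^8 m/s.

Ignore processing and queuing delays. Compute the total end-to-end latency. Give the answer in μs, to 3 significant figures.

L = 73000 bits.
Transmission delay per hop = L/R = 73000/26000000000 = 2.80769 μs; 3 hops → 8.42308 μs.
Propagation delays (d/s per hop): 10280.4, 120000, 4.46429 μs; sum = 130285 μs.
End-to-end = 130000 μs.

130000 μs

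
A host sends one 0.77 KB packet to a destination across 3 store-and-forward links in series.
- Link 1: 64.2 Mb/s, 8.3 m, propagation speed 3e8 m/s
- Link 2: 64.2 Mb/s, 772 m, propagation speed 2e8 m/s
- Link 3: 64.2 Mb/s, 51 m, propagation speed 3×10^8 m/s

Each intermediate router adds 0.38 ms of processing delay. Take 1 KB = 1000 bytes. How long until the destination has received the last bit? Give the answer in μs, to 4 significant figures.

L = 6160 bits.
Transmission delay per hop = L/R = 6160/64200000 = 95.9502 μs; 3 hops → 287.85 μs.
Propagation delays (d/s per hop): 0.0276667, 3.86, 0.17 μs; sum = 4.05767 μs.
Processing at 2 router(s): 2 × 0.38 ms = 760 μs.
End-to-end = 1052 μs.

1052 μs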